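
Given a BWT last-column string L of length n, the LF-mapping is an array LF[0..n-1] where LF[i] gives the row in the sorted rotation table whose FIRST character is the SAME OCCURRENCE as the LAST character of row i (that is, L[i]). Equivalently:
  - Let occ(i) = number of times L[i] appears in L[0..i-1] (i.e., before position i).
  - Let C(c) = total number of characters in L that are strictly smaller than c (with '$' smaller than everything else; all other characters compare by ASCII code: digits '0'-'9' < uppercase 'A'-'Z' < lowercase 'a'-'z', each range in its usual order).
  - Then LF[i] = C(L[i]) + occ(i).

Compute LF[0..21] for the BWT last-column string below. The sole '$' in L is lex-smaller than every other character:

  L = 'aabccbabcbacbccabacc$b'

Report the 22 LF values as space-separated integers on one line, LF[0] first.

Char counts: '$':1, 'a':6, 'b':7, 'c':8
C (first-col start): C('$')=0, C('a')=1, C('b')=7, C('c')=14
L[0]='a': occ=0, LF[0]=C('a')+0=1+0=1
L[1]='a': occ=1, LF[1]=C('a')+1=1+1=2
L[2]='b': occ=0, LF[2]=C('b')+0=7+0=7
L[3]='c': occ=0, LF[3]=C('c')+0=14+0=14
L[4]='c': occ=1, LF[4]=C('c')+1=14+1=15
L[5]='b': occ=1, LF[5]=C('b')+1=7+1=8
L[6]='a': occ=2, LF[6]=C('a')+2=1+2=3
L[7]='b': occ=2, LF[7]=C('b')+2=7+2=9
L[8]='c': occ=2, LF[8]=C('c')+2=14+2=16
L[9]='b': occ=3, LF[9]=C('b')+3=7+3=10
L[10]='a': occ=3, LF[10]=C('a')+3=1+3=4
L[11]='c': occ=3, LF[11]=C('c')+3=14+3=17
L[12]='b': occ=4, LF[12]=C('b')+4=7+4=11
L[13]='c': occ=4, LF[13]=C('c')+4=14+4=18
L[14]='c': occ=5, LF[14]=C('c')+5=14+5=19
L[15]='a': occ=4, LF[15]=C('a')+4=1+4=5
L[16]='b': occ=5, LF[16]=C('b')+5=7+5=12
L[17]='a': occ=5, LF[17]=C('a')+5=1+5=6
L[18]='c': occ=6, LF[18]=C('c')+6=14+6=20
L[19]='c': occ=7, LF[19]=C('c')+7=14+7=21
L[20]='$': occ=0, LF[20]=C('$')+0=0+0=0
L[21]='b': occ=6, LF[21]=C('b')+6=7+6=13

Answer: 1 2 7 14 15 8 3 9 16 10 4 17 11 18 19 5 12 6 20 21 0 13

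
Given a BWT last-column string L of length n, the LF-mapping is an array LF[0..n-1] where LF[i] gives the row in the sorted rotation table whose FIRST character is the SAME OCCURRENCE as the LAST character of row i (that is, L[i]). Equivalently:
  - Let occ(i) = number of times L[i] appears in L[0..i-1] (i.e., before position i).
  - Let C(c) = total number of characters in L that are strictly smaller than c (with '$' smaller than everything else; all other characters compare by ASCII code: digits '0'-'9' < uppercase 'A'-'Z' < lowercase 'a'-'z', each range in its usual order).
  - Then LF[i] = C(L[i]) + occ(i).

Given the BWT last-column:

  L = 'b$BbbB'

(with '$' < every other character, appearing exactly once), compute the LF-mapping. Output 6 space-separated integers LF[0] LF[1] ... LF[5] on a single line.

Char counts: '$':1, 'B':2, 'b':3
C (first-col start): C('$')=0, C('B')=1, C('b')=3
L[0]='b': occ=0, LF[0]=C('b')+0=3+0=3
L[1]='$': occ=0, LF[1]=C('$')+0=0+0=0
L[2]='B': occ=0, LF[2]=C('B')+0=1+0=1
L[3]='b': occ=1, LF[3]=C('b')+1=3+1=4
L[4]='b': occ=2, LF[4]=C('b')+2=3+2=5
L[5]='B': occ=1, LF[5]=C('B')+1=1+1=2

Answer: 3 0 1 4 5 2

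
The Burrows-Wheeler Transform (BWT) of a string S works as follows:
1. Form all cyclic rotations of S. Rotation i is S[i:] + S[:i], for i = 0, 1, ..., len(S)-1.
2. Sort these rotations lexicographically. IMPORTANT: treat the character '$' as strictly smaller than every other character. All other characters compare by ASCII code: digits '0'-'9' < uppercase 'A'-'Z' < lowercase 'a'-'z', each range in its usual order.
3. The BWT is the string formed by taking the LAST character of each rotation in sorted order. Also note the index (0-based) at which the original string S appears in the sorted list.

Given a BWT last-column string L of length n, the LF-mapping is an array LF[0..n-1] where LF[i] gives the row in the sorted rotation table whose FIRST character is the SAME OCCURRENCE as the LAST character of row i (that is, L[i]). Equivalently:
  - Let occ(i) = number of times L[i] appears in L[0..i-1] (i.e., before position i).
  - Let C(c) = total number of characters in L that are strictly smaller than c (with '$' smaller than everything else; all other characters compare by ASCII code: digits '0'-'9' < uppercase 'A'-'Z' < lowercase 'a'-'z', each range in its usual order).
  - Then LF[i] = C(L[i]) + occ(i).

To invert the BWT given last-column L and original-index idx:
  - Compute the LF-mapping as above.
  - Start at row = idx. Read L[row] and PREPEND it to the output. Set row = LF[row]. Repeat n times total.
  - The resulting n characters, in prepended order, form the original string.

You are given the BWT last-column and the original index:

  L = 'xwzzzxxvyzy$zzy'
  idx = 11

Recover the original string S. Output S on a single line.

Answer: zxxyyzzzzwvyzx$

Derivation:
LF mapping: 3 2 9 10 11 4 5 1 6 12 7 0 13 14 8
Walk LF starting at row 11, prepending L[row]:
  step 1: row=11, L[11]='$', prepend. Next row=LF[11]=0
  step 2: row=0, L[0]='x', prepend. Next row=LF[0]=3
  step 3: row=3, L[3]='z', prepend. Next row=LF[3]=10
  step 4: row=10, L[10]='y', prepend. Next row=LF[10]=7
  step 5: row=7, L[7]='v', prepend. Next row=LF[7]=1
  step 6: row=1, L[1]='w', prepend. Next row=LF[1]=2
  step 7: row=2, L[2]='z', prepend. Next row=LF[2]=9
  step 8: row=9, L[9]='z', prepend. Next row=LF[9]=12
  step 9: row=12, L[12]='z', prepend. Next row=LF[12]=13
  step 10: row=13, L[13]='z', prepend. Next row=LF[13]=14
  step 11: row=14, L[14]='y', prepend. Next row=LF[14]=8
  step 12: row=8, L[8]='y', prepend. Next row=LF[8]=6
  step 13: row=6, L[6]='x', prepend. Next row=LF[6]=5
  step 14: row=5, L[5]='x', prepend. Next row=LF[5]=4
  step 15: row=4, L[4]='z', prepend. Next row=LF[4]=11
Reversed output: zxxyyzzzzwvyzx$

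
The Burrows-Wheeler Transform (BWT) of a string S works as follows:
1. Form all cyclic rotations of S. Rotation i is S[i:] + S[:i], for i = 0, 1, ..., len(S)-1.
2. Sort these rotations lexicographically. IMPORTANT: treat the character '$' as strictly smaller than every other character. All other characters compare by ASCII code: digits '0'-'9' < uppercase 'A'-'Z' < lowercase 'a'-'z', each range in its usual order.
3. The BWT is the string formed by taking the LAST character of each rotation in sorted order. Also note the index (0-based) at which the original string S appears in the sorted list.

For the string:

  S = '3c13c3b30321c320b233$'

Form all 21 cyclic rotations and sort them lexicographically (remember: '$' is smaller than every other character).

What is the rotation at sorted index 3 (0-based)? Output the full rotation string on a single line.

All 21 rotations (rotation i = S[i:]+S[:i]):
  rot[0] = 3c13c3b30321c320b233$
  rot[1] = c13c3b30321c320b233$3
  rot[2] = 13c3b30321c320b233$3c
  rot[3] = 3c3b30321c320b233$3c1
  rot[4] = c3b30321c320b233$3c13
  rot[5] = 3b30321c320b233$3c13c
  rot[6] = b30321c320b233$3c13c3
  rot[7] = 30321c320b233$3c13c3b
  rot[8] = 0321c320b233$3c13c3b3
  rot[9] = 321c320b233$3c13c3b30
  rot[10] = 21c320b233$3c13c3b303
  rot[11] = 1c320b233$3c13c3b3032
  rot[12] = c320b233$3c13c3b30321
  rot[13] = 320b233$3c13c3b30321c
  rot[14] = 20b233$3c13c3b30321c3
  rot[15] = 0b233$3c13c3b30321c32
  rot[16] = b233$3c13c3b30321c320
  rot[17] = 233$3c13c3b30321c320b
  rot[18] = 33$3c13c3b30321c320b2
  rot[19] = 3$3c13c3b30321c320b23
  rot[20] = $3c13c3b30321c320b233
Sorted (with $ < everything):
  sorted[0] = $3c13c3b30321c320b233
  sorted[1] = 0321c320b233$3c13c3b3
  sorted[2] = 0b233$3c13c3b30321c32
  sorted[3] = 13c3b30321c320b233$3c
  sorted[4] = 1c320b233$3c13c3b3032
  sorted[5] = 20b233$3c13c3b30321c3
  sorted[6] = 21c320b233$3c13c3b303
  sorted[7] = 233$3c13c3b30321c320b
  sorted[8] = 3$3c13c3b30321c320b23
  sorted[9] = 30321c320b233$3c13c3b
  sorted[10] = 320b233$3c13c3b30321c
  sorted[11] = 321c320b233$3c13c3b30
  sorted[12] = 33$3c13c3b30321c320b2
  sorted[13] = 3b30321c320b233$3c13c
  sorted[14] = 3c13c3b30321c320b233$
  sorted[15] = 3c3b30321c320b233$3c1
  sorted[16] = b233$3c13c3b30321c320
  sorted[17] = b30321c320b233$3c13c3
  sorted[18] = c13c3b30321c320b233$3
  sorted[19] = c320b233$3c13c3b30321
  sorted[20] = c3b30321c320b233$3c13
sorted[3] = 13c3b30321c320b233$3c

Answer: 13c3b30321c320b233$3c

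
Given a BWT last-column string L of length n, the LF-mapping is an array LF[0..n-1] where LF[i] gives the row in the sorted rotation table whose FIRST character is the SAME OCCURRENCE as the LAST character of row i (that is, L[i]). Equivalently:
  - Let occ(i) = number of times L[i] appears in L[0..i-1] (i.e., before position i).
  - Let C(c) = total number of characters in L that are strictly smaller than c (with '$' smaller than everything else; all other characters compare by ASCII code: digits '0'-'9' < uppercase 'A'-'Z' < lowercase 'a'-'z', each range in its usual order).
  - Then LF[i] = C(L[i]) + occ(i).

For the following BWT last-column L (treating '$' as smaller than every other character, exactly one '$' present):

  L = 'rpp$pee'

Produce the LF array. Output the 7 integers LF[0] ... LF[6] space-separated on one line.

Answer: 6 3 4 0 5 1 2

Derivation:
Char counts: '$':1, 'e':2, 'p':3, 'r':1
C (first-col start): C('$')=0, C('e')=1, C('p')=3, C('r')=6
L[0]='r': occ=0, LF[0]=C('r')+0=6+0=6
L[1]='p': occ=0, LF[1]=C('p')+0=3+0=3
L[2]='p': occ=1, LF[2]=C('p')+1=3+1=4
L[3]='$': occ=0, LF[3]=C('$')+0=0+0=0
L[4]='p': occ=2, LF[4]=C('p')+2=3+2=5
L[5]='e': occ=0, LF[5]=C('e')+0=1+0=1
L[6]='e': occ=1, LF[6]=C('e')+1=1+1=2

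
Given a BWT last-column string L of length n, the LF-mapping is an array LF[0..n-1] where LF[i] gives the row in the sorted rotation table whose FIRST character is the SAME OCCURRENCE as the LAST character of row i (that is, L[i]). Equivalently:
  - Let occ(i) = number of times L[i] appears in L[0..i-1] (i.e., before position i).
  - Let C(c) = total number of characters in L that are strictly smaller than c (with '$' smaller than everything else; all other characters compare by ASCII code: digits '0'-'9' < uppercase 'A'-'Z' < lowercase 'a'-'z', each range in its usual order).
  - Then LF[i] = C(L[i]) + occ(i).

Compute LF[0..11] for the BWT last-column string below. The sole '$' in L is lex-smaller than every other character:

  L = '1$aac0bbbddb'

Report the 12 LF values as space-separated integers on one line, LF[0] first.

Char counts: '$':1, '0':1, '1':1, 'a':2, 'b':4, 'c':1, 'd':2
C (first-col start): C('$')=0, C('0')=1, C('1')=2, C('a')=3, C('b')=5, C('c')=9, C('d')=10
L[0]='1': occ=0, LF[0]=C('1')+0=2+0=2
L[1]='$': occ=0, LF[1]=C('$')+0=0+0=0
L[2]='a': occ=0, LF[2]=C('a')+0=3+0=3
L[3]='a': occ=1, LF[3]=C('a')+1=3+1=4
L[4]='c': occ=0, LF[4]=C('c')+0=9+0=9
L[5]='0': occ=0, LF[5]=C('0')+0=1+0=1
L[6]='b': occ=0, LF[6]=C('b')+0=5+0=5
L[7]='b': occ=1, LF[7]=C('b')+1=5+1=6
L[8]='b': occ=2, LF[8]=C('b')+2=5+2=7
L[9]='d': occ=0, LF[9]=C('d')+0=10+0=10
L[10]='d': occ=1, LF[10]=C('d')+1=10+1=11
L[11]='b': occ=3, LF[11]=C('b')+3=5+3=8

Answer: 2 0 3 4 9 1 5 6 7 10 11 8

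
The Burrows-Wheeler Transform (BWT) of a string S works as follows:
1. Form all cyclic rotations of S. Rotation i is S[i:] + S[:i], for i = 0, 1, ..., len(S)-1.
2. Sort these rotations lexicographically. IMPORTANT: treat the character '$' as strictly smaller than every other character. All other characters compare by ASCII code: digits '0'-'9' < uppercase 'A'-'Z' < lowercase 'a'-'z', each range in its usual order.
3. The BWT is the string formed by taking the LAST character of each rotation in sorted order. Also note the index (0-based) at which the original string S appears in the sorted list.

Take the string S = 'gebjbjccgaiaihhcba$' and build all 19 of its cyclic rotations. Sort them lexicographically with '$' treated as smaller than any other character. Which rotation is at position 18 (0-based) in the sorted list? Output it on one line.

All 19 rotations (rotation i = S[i:]+S[:i]):
  rot[0] = gebjbjccgaiaihhcba$
  rot[1] = ebjbjccgaiaihhcba$g
  rot[2] = bjbjccgaiaihhcba$ge
  rot[3] = jbjccgaiaihhcba$geb
  rot[4] = bjccgaiaihhcba$gebj
  rot[5] = jccgaiaihhcba$gebjb
  rot[6] = ccgaiaihhcba$gebjbj
  rot[7] = cgaiaihhcba$gebjbjc
  rot[8] = gaiaihhcba$gebjbjcc
  rot[9] = aiaihhcba$gebjbjccg
  rot[10] = iaihhcba$gebjbjccga
  rot[11] = aihhcba$gebjbjccgai
  rot[12] = ihhcba$gebjbjccgaia
  rot[13] = hhcba$gebjbjccgaiai
  rot[14] = hcba$gebjbjccgaiaih
  rot[15] = cba$gebjbjccgaiaihh
  rot[16] = ba$gebjbjccgaiaihhc
  rot[17] = a$gebjbjccgaiaihhcb
  rot[18] = $gebjbjccgaiaihhcba
Sorted (with $ < everything):
  sorted[0] = $gebjbjccgaiaihhcba
  sorted[1] = a$gebjbjccgaiaihhcb
  sorted[2] = aiaihhcba$gebjbjccg
  sorted[3] = aihhcba$gebjbjccgai
  sorted[4] = ba$gebjbjccgaiaihhc
  sorted[5] = bjbjccgaiaihhcba$ge
  sorted[6] = bjccgaiaihhcba$gebj
  sorted[7] = cba$gebjbjccgaiaihh
  sorted[8] = ccgaiaihhcba$gebjbj
  sorted[9] = cgaiaihhcba$gebjbjc
  sorted[10] = ebjbjccgaiaihhcba$g
  sorted[11] = gaiaihhcba$gebjbjcc
  sorted[12] = gebjbjccgaiaihhcba$
  sorted[13] = hcba$gebjbjccgaiaih
  sorted[14] = hhcba$gebjbjccgaiai
  sorted[15] = iaihhcba$gebjbjccga
  sorted[16] = ihhcba$gebjbjccgaia
  sorted[17] = jbjccgaiaihhcba$geb
  sorted[18] = jccgaiaihhcba$gebjb
sorted[18] = jccgaiaihhcba$gebjb

Answer: jccgaiaihhcba$gebjb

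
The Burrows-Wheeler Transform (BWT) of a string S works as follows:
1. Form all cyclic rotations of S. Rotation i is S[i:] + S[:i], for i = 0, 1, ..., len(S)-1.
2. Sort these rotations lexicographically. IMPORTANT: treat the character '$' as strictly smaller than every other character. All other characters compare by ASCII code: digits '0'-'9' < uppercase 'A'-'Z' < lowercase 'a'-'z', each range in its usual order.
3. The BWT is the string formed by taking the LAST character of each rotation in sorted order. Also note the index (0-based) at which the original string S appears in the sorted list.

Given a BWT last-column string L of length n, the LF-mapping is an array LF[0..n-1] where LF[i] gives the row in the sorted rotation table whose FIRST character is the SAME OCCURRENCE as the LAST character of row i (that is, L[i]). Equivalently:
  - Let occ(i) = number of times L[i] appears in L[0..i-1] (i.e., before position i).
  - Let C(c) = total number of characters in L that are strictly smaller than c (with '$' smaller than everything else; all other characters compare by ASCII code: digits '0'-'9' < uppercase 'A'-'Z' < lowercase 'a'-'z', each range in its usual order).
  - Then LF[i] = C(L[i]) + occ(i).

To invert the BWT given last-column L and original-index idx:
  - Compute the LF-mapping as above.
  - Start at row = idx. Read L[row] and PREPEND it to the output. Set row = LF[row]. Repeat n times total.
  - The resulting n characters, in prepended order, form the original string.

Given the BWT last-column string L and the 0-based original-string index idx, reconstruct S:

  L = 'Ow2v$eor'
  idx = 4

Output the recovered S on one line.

Answer: overw2O$

Derivation:
LF mapping: 2 7 1 6 0 3 4 5
Walk LF starting at row 4, prepending L[row]:
  step 1: row=4, L[4]='$', prepend. Next row=LF[4]=0
  step 2: row=0, L[0]='O', prepend. Next row=LF[0]=2
  step 3: row=2, L[2]='2', prepend. Next row=LF[2]=1
  step 4: row=1, L[1]='w', prepend. Next row=LF[1]=7
  step 5: row=7, L[7]='r', prepend. Next row=LF[7]=5
  step 6: row=5, L[5]='e', prepend. Next row=LF[5]=3
  step 7: row=3, L[3]='v', prepend. Next row=LF[3]=6
  step 8: row=6, L[6]='o', prepend. Next row=LF[6]=4
Reversed output: overw2O$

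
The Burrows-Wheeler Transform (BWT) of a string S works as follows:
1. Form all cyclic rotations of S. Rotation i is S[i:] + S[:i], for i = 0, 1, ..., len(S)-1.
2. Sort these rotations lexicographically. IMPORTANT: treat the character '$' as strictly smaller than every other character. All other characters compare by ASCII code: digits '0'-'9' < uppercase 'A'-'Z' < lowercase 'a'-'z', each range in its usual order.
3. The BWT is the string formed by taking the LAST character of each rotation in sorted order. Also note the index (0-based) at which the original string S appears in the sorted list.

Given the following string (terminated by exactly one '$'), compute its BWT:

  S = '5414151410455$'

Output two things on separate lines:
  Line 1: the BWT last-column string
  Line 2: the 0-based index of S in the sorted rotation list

All 14 rotations (rotation i = S[i:]+S[:i]):
  rot[0] = 5414151410455$
  rot[1] = 414151410455$5
  rot[2] = 14151410455$54
  rot[3] = 4151410455$541
  rot[4] = 151410455$5414
  rot[5] = 51410455$54141
  rot[6] = 1410455$541415
  rot[7] = 410455$5414151
  rot[8] = 10455$54141514
  rot[9] = 0455$541415141
  rot[10] = 455$5414151410
  rot[11] = 55$54141514104
  rot[12] = 5$541415141045
  rot[13] = $5414151410455
Sorted (with $ < everything):
  sorted[0] = $5414151410455  (last char: '5')
  sorted[1] = 0455$541415141  (last char: '1')
  sorted[2] = 10455$54141514  (last char: '4')
  sorted[3] = 1410455$541415  (last char: '5')
  sorted[4] = 14151410455$54  (last char: '4')
  sorted[5] = 151410455$5414  (last char: '4')
  sorted[6] = 410455$5414151  (last char: '1')
  sorted[7] = 414151410455$5  (last char: '5')
  sorted[8] = 4151410455$541  (last char: '1')
  sorted[9] = 455$5414151410  (last char: '0')
  sorted[10] = 5$541415141045  (last char: '5')
  sorted[11] = 51410455$54141  (last char: '1')
  sorted[12] = 5414151410455$  (last char: '$')
  sorted[13] = 55$54141514104  (last char: '4')
Last column: 514544151051$4
Original string S is at sorted index 12

Answer: 514544151051$4
12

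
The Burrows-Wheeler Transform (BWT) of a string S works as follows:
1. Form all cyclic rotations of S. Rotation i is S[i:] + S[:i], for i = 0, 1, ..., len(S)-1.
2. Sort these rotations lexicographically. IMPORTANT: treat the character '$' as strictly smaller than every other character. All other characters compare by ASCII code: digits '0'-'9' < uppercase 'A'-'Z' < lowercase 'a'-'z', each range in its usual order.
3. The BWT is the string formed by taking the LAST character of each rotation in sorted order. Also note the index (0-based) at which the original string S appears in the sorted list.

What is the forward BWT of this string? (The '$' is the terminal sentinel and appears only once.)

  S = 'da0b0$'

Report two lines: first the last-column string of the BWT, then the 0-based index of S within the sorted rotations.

Answer: 0bad0$
5

Derivation:
All 6 rotations (rotation i = S[i:]+S[:i]):
  rot[0] = da0b0$
  rot[1] = a0b0$d
  rot[2] = 0b0$da
  rot[3] = b0$da0
  rot[4] = 0$da0b
  rot[5] = $da0b0
Sorted (with $ < everything):
  sorted[0] = $da0b0  (last char: '0')
  sorted[1] = 0$da0b  (last char: 'b')
  sorted[2] = 0b0$da  (last char: 'a')
  sorted[3] = a0b0$d  (last char: 'd')
  sorted[4] = b0$da0  (last char: '0')
  sorted[5] = da0b0$  (last char: '$')
Last column: 0bad0$
Original string S is at sorted index 5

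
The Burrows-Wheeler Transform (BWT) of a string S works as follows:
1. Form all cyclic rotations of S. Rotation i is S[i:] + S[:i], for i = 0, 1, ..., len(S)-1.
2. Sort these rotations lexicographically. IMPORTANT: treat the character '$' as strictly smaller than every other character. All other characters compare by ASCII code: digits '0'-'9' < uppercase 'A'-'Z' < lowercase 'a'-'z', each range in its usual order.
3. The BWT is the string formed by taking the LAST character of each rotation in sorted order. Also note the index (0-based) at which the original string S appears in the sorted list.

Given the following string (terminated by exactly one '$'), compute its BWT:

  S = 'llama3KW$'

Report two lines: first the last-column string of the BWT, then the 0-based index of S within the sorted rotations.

All 9 rotations (rotation i = S[i:]+S[:i]):
  rot[0] = llama3KW$
  rot[1] = lama3KW$l
  rot[2] = ama3KW$ll
  rot[3] = ma3KW$lla
  rot[4] = a3KW$llam
  rot[5] = 3KW$llama
  rot[6] = KW$llama3
  rot[7] = W$llama3K
  rot[8] = $llama3KW
Sorted (with $ < everything):
  sorted[0] = $llama3KW  (last char: 'W')
  sorted[1] = 3KW$llama  (last char: 'a')
  sorted[2] = KW$llama3  (last char: '3')
  sorted[3] = W$llama3K  (last char: 'K')
  sorted[4] = a3KW$llam  (last char: 'm')
  sorted[5] = ama3KW$ll  (last char: 'l')
  sorted[6] = lama3KW$l  (last char: 'l')
  sorted[7] = llama3KW$  (last char: '$')
  sorted[8] = ma3KW$lla  (last char: 'a')
Last column: Wa3Kmll$a
Original string S is at sorted index 7

Answer: Wa3Kmll$a
7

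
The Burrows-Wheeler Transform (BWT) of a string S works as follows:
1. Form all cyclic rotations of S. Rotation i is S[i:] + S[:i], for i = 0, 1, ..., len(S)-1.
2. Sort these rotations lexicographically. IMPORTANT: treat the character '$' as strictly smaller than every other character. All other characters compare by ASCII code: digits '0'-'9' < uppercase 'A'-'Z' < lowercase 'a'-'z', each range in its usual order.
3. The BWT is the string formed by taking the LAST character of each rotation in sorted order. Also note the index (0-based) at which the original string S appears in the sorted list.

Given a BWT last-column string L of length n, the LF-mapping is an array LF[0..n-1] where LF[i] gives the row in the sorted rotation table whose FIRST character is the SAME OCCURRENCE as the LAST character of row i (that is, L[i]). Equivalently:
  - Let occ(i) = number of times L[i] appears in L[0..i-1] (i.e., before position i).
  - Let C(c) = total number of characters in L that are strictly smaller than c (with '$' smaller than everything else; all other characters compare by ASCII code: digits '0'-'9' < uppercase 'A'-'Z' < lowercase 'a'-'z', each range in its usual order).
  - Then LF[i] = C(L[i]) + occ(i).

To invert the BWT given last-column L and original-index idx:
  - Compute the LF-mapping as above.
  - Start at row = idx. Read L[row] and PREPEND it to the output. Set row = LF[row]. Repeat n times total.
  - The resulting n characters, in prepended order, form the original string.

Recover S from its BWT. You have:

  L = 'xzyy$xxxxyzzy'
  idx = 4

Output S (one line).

LF mapping: 1 10 6 7 0 2 3 4 5 8 11 12 9
Walk LF starting at row 4, prepending L[row]:
  step 1: row=4, L[4]='$', prepend. Next row=LF[4]=0
  step 2: row=0, L[0]='x', prepend. Next row=LF[0]=1
  step 3: row=1, L[1]='z', prepend. Next row=LF[1]=10
  step 4: row=10, L[10]='z', prepend. Next row=LF[10]=11
  step 5: row=11, L[11]='z', prepend. Next row=LF[11]=12
  step 6: row=12, L[12]='y', prepend. Next row=LF[12]=9
  step 7: row=9, L[9]='y', prepend. Next row=LF[9]=8
  step 8: row=8, L[8]='x', prepend. Next row=LF[8]=5
  step 9: row=5, L[5]='x', prepend. Next row=LF[5]=2
  step 10: row=2, L[2]='y', prepend. Next row=LF[2]=6
  step 11: row=6, L[6]='x', prepend. Next row=LF[6]=3
  step 12: row=3, L[3]='y', prepend. Next row=LF[3]=7
  step 13: row=7, L[7]='x', prepend. Next row=LF[7]=4
Reversed output: xyxyxxyyzzzx$

Answer: xyxyxxyyzzzx$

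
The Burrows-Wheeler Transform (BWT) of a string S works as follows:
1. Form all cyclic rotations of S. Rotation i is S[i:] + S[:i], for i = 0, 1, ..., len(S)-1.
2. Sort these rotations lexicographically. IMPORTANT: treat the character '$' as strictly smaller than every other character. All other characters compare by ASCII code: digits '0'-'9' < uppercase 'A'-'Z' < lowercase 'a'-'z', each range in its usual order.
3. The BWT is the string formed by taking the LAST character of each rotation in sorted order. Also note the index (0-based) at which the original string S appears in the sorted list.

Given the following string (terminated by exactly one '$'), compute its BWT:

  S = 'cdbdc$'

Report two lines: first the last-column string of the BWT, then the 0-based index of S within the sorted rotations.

All 6 rotations (rotation i = S[i:]+S[:i]):
  rot[0] = cdbdc$
  rot[1] = dbdc$c
  rot[2] = bdc$cd
  rot[3] = dc$cdb
  rot[4] = c$cdbd
  rot[5] = $cdbdc
Sorted (with $ < everything):
  sorted[0] = $cdbdc  (last char: 'c')
  sorted[1] = bdc$cd  (last char: 'd')
  sorted[2] = c$cdbd  (last char: 'd')
  sorted[3] = cdbdc$  (last char: '$')
  sorted[4] = dbdc$c  (last char: 'c')
  sorted[5] = dc$cdb  (last char: 'b')
Last column: cdd$cb
Original string S is at sorted index 3

Answer: cdd$cb
3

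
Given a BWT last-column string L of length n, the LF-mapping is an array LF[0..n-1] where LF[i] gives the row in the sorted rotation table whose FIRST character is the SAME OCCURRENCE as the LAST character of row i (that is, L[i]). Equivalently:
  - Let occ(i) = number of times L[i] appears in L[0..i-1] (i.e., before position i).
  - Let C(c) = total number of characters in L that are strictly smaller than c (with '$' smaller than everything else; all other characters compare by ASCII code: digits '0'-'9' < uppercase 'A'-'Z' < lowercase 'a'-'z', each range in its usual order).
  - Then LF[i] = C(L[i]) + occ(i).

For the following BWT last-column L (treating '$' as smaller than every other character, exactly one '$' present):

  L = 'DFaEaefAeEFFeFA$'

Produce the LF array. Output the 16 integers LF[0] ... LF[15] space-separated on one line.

Answer: 3 6 10 4 11 12 15 1 13 5 7 8 14 9 2 0

Derivation:
Char counts: '$':1, 'A':2, 'D':1, 'E':2, 'F':4, 'a':2, 'e':3, 'f':1
C (first-col start): C('$')=0, C('A')=1, C('D')=3, C('E')=4, C('F')=6, C('a')=10, C('e')=12, C('f')=15
L[0]='D': occ=0, LF[0]=C('D')+0=3+0=3
L[1]='F': occ=0, LF[1]=C('F')+0=6+0=6
L[2]='a': occ=0, LF[2]=C('a')+0=10+0=10
L[3]='E': occ=0, LF[3]=C('E')+0=4+0=4
L[4]='a': occ=1, LF[4]=C('a')+1=10+1=11
L[5]='e': occ=0, LF[5]=C('e')+0=12+0=12
L[6]='f': occ=0, LF[6]=C('f')+0=15+0=15
L[7]='A': occ=0, LF[7]=C('A')+0=1+0=1
L[8]='e': occ=1, LF[8]=C('e')+1=12+1=13
L[9]='E': occ=1, LF[9]=C('E')+1=4+1=5
L[10]='F': occ=1, LF[10]=C('F')+1=6+1=7
L[11]='F': occ=2, LF[11]=C('F')+2=6+2=8
L[12]='e': occ=2, LF[12]=C('e')+2=12+2=14
L[13]='F': occ=3, LF[13]=C('F')+3=6+3=9
L[14]='A': occ=1, LF[14]=C('A')+1=1+1=2
L[15]='$': occ=0, LF[15]=C('$')+0=0+0=0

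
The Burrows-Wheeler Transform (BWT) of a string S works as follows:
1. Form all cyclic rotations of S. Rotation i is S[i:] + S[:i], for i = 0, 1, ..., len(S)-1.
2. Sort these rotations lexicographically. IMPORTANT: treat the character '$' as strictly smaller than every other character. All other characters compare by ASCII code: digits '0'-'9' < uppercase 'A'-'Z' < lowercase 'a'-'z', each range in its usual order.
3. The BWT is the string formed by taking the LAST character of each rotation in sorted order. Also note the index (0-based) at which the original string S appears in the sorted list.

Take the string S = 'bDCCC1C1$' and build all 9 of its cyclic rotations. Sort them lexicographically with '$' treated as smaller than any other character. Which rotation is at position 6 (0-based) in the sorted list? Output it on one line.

Answer: CCC1C1$bD

Derivation:
All 9 rotations (rotation i = S[i:]+S[:i]):
  rot[0] = bDCCC1C1$
  rot[1] = DCCC1C1$b
  rot[2] = CCC1C1$bD
  rot[3] = CC1C1$bDC
  rot[4] = C1C1$bDCC
  rot[5] = 1C1$bDCCC
  rot[6] = C1$bDCCC1
  rot[7] = 1$bDCCC1C
  rot[8] = $bDCCC1C1
Sorted (with $ < everything):
  sorted[0] = $bDCCC1C1
  sorted[1] = 1$bDCCC1C
  sorted[2] = 1C1$bDCCC
  sorted[3] = C1$bDCCC1
  sorted[4] = C1C1$bDCC
  sorted[5] = CC1C1$bDC
  sorted[6] = CCC1C1$bD
  sorted[7] = DCCC1C1$b
  sorted[8] = bDCCC1C1$
sorted[6] = CCC1C1$bD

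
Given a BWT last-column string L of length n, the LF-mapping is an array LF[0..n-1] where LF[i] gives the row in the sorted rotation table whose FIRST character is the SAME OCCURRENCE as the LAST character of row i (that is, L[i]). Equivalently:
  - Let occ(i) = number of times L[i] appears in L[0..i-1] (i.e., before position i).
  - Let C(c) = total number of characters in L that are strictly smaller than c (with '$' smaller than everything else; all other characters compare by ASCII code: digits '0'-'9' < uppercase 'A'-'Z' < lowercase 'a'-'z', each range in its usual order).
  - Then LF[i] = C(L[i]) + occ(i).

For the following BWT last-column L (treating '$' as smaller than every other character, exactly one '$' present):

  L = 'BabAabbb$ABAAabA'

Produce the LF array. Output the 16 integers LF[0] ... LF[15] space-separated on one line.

Char counts: '$':1, 'A':5, 'B':2, 'a':3, 'b':5
C (first-col start): C('$')=0, C('A')=1, C('B')=6, C('a')=8, C('b')=11
L[0]='B': occ=0, LF[0]=C('B')+0=6+0=6
L[1]='a': occ=0, LF[1]=C('a')+0=8+0=8
L[2]='b': occ=0, LF[2]=C('b')+0=11+0=11
L[3]='A': occ=0, LF[3]=C('A')+0=1+0=1
L[4]='a': occ=1, LF[4]=C('a')+1=8+1=9
L[5]='b': occ=1, LF[5]=C('b')+1=11+1=12
L[6]='b': occ=2, LF[6]=C('b')+2=11+2=13
L[7]='b': occ=3, LF[7]=C('b')+3=11+3=14
L[8]='$': occ=0, LF[8]=C('$')+0=0+0=0
L[9]='A': occ=1, LF[9]=C('A')+1=1+1=2
L[10]='B': occ=1, LF[10]=C('B')+1=6+1=7
L[11]='A': occ=2, LF[11]=C('A')+2=1+2=3
L[12]='A': occ=3, LF[12]=C('A')+3=1+3=4
L[13]='a': occ=2, LF[13]=C('a')+2=8+2=10
L[14]='b': occ=4, LF[14]=C('b')+4=11+4=15
L[15]='A': occ=4, LF[15]=C('A')+4=1+4=5

Answer: 6 8 11 1 9 12 13 14 0 2 7 3 4 10 15 5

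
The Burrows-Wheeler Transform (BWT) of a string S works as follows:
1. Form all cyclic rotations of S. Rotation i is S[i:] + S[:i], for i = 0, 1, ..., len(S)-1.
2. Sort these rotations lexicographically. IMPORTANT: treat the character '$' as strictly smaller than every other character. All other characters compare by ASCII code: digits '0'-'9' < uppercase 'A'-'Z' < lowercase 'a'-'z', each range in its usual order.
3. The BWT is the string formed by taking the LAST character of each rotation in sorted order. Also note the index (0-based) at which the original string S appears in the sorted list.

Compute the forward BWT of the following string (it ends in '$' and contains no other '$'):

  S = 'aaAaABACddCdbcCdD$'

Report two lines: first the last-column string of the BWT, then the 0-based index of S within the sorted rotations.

All 18 rotations (rotation i = S[i:]+S[:i]):
  rot[0] = aaAaABACddCdbcCdD$
  rot[1] = aAaABACddCdbcCdD$a
  rot[2] = AaABACddCdbcCdD$aa
  rot[3] = aABACddCdbcCdD$aaA
  rot[4] = ABACddCdbcCdD$aaAa
  rot[5] = BACddCdbcCdD$aaAaA
  rot[6] = ACddCdbcCdD$aaAaAB
  rot[7] = CddCdbcCdD$aaAaABA
  rot[8] = ddCdbcCdD$aaAaABAC
  rot[9] = dCdbcCdD$aaAaABACd
  rot[10] = CdbcCdD$aaAaABACdd
  rot[11] = dbcCdD$aaAaABACddC
  rot[12] = bcCdD$aaAaABACddCd
  rot[13] = cCdD$aaAaABACddCdb
  rot[14] = CdD$aaAaABACddCdbc
  rot[15] = dD$aaAaABACddCdbcC
  rot[16] = D$aaAaABACddCdbcCd
  rot[17] = $aaAaABACddCdbcCdD
Sorted (with $ < everything):
  sorted[0] = $aaAaABACddCdbcCdD  (last char: 'D')
  sorted[1] = ABACddCdbcCdD$aaAa  (last char: 'a')
  sorted[2] = ACddCdbcCdD$aaAaAB  (last char: 'B')
  sorted[3] = AaABACddCdbcCdD$aa  (last char: 'a')
  sorted[4] = BACddCdbcCdD$aaAaA  (last char: 'A')
  sorted[5] = CdD$aaAaABACddCdbc  (last char: 'c')
  sorted[6] = CdbcCdD$aaAaABACdd  (last char: 'd')
  sorted[7] = CddCdbcCdD$aaAaABA  (last char: 'A')
  sorted[8] = D$aaAaABACddCdbcCd  (last char: 'd')
  sorted[9] = aABACddCdbcCdD$aaA  (last char: 'A')
  sorted[10] = aAaABACddCdbcCdD$a  (last char: 'a')
  sorted[11] = aaAaABACddCdbcCdD$  (last char: '$')
  sorted[12] = bcCdD$aaAaABACddCd  (last char: 'd')
  sorted[13] = cCdD$aaAaABACddCdb  (last char: 'b')
  sorted[14] = dCdbcCdD$aaAaABACd  (last char: 'd')
  sorted[15] = dD$aaAaABACddCdbcC  (last char: 'C')
  sorted[16] = dbcCdD$aaAaABACddC  (last char: 'C')
  sorted[17] = ddCdbcCdD$aaAaABAC  (last char: 'C')
Last column: DaBaAcdAdAa$dbdCCC
Original string S is at sorted index 11

Answer: DaBaAcdAdAa$dbdCCC
11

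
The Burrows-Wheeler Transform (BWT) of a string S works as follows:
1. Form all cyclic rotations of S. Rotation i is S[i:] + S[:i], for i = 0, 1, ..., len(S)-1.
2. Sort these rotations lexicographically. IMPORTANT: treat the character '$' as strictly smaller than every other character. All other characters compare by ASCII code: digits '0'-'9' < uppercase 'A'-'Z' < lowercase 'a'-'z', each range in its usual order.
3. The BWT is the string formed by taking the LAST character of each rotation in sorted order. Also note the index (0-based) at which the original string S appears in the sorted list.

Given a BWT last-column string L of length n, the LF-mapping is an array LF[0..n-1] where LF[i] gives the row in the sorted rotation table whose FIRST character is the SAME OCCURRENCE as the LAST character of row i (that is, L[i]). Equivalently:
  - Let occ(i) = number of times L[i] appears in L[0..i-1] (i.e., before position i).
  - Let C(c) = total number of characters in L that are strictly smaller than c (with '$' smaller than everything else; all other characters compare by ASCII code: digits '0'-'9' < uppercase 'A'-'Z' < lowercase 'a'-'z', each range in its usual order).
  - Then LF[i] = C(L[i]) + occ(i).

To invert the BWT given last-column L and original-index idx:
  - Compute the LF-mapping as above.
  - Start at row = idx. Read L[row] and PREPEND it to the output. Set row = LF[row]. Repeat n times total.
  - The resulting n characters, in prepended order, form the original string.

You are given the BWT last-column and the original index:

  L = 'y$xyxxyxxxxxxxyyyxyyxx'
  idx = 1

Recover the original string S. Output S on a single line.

LF mapping: 14 0 1 15 2 3 16 4 5 6 7 8 9 10 17 18 19 11 20 21 12 13
Walk LF starting at row 1, prepending L[row]:
  step 1: row=1, L[1]='$', prepend. Next row=LF[1]=0
  step 2: row=0, L[0]='y', prepend. Next row=LF[0]=14
  step 3: row=14, L[14]='y', prepend. Next row=LF[14]=17
  step 4: row=17, L[17]='x', prepend. Next row=LF[17]=11
  step 5: row=11, L[11]='x', prepend. Next row=LF[11]=8
  step 6: row=8, L[8]='x', prepend. Next row=LF[8]=5
  step 7: row=5, L[5]='x', prepend. Next row=LF[5]=3
  step 8: row=3, L[3]='y', prepend. Next row=LF[3]=15
  step 9: row=15, L[15]='y', prepend. Next row=LF[15]=18
  step 10: row=18, L[18]='y', prepend. Next row=LF[18]=20
  step 11: row=20, L[20]='x', prepend. Next row=LF[20]=12
  step 12: row=12, L[12]='x', prepend. Next row=LF[12]=9
  step 13: row=9, L[9]='x', prepend. Next row=LF[9]=6
  step 14: row=6, L[6]='y', prepend. Next row=LF[6]=16
  step 15: row=16, L[16]='y', prepend. Next row=LF[16]=19
  step 16: row=19, L[19]='y', prepend. Next row=LF[19]=21
  step 17: row=21, L[21]='x', prepend. Next row=LF[21]=13
  step 18: row=13, L[13]='x', prepend. Next row=LF[13]=10
  step 19: row=10, L[10]='x', prepend. Next row=LF[10]=7
  step 20: row=7, L[7]='x', prepend. Next row=LF[7]=4
  step 21: row=4, L[4]='x', prepend. Next row=LF[4]=2
  step 22: row=2, L[2]='x', prepend. Next row=LF[2]=1
Reversed output: xxxxxxyyyxxxyyyxxxxyy$

Answer: xxxxxxyyyxxxyyyxxxxyy$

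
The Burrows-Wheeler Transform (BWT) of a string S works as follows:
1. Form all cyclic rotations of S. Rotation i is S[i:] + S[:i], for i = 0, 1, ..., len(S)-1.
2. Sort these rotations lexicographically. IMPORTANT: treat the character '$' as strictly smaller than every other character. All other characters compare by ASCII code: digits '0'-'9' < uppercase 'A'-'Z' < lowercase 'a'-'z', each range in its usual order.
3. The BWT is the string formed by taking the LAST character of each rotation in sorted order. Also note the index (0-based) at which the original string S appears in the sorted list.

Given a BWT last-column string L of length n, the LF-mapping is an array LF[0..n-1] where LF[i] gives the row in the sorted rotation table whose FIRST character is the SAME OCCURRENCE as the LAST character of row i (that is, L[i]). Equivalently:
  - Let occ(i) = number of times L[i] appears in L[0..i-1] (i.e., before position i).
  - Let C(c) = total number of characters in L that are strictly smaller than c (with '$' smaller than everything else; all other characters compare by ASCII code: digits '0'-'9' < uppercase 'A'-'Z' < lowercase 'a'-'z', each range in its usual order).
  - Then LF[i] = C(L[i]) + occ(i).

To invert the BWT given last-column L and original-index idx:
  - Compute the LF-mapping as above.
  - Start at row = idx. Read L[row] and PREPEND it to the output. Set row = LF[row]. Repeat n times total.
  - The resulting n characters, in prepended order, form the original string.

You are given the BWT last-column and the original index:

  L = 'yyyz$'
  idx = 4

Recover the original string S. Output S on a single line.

Answer: zyyy$

Derivation:
LF mapping: 1 2 3 4 0
Walk LF starting at row 4, prepending L[row]:
  step 1: row=4, L[4]='$', prepend. Next row=LF[4]=0
  step 2: row=0, L[0]='y', prepend. Next row=LF[0]=1
  step 3: row=1, L[1]='y', prepend. Next row=LF[1]=2
  step 4: row=2, L[2]='y', prepend. Next row=LF[2]=3
  step 5: row=3, L[3]='z', prepend. Next row=LF[3]=4
Reversed output: zyyy$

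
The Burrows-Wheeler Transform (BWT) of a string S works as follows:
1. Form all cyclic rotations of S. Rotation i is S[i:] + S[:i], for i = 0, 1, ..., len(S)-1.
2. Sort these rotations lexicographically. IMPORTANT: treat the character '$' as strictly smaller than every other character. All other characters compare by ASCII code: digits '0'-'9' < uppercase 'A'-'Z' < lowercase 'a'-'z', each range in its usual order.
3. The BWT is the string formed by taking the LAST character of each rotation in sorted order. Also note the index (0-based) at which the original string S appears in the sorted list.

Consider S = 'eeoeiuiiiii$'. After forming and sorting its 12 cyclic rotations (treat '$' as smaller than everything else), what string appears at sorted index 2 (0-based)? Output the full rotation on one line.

Answer: eiuiiiii$eeo

Derivation:
All 12 rotations (rotation i = S[i:]+S[:i]):
  rot[0] = eeoeiuiiiii$
  rot[1] = eoeiuiiiii$e
  rot[2] = oeiuiiiii$ee
  rot[3] = eiuiiiii$eeo
  rot[4] = iuiiiii$eeoe
  rot[5] = uiiiii$eeoei
  rot[6] = iiiii$eeoeiu
  rot[7] = iiii$eeoeiui
  rot[8] = iii$eeoeiuii
  rot[9] = ii$eeoeiuiii
  rot[10] = i$eeoeiuiiii
  rot[11] = $eeoeiuiiiii
Sorted (with $ < everything):
  sorted[0] = $eeoeiuiiiii
  sorted[1] = eeoeiuiiiii$
  sorted[2] = eiuiiiii$eeo
  sorted[3] = eoeiuiiiii$e
  sorted[4] = i$eeoeiuiiii
  sorted[5] = ii$eeoeiuiii
  sorted[6] = iii$eeoeiuii
  sorted[7] = iiii$eeoeiui
  sorted[8] = iiiii$eeoeiu
  sorted[9] = iuiiiii$eeoe
  sorted[10] = oeiuiiiii$ee
  sorted[11] = uiiiii$eeoei
sorted[2] = eiuiiiii$eeo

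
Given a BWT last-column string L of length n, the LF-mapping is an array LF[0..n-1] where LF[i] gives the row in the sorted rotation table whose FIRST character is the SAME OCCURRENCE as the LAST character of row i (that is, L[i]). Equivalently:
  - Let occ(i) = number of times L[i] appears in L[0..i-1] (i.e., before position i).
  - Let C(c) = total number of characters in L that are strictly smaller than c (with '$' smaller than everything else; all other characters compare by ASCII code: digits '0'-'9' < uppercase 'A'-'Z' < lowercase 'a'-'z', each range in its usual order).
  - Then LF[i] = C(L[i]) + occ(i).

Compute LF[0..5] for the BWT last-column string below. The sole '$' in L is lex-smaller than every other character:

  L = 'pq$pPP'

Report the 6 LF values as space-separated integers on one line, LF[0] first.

Char counts: '$':1, 'P':2, 'p':2, 'q':1
C (first-col start): C('$')=0, C('P')=1, C('p')=3, C('q')=5
L[0]='p': occ=0, LF[0]=C('p')+0=3+0=3
L[1]='q': occ=0, LF[1]=C('q')+0=5+0=5
L[2]='$': occ=0, LF[2]=C('$')+0=0+0=0
L[3]='p': occ=1, LF[3]=C('p')+1=3+1=4
L[4]='P': occ=0, LF[4]=C('P')+0=1+0=1
L[5]='P': occ=1, LF[5]=C('P')+1=1+1=2

Answer: 3 5 0 4 1 2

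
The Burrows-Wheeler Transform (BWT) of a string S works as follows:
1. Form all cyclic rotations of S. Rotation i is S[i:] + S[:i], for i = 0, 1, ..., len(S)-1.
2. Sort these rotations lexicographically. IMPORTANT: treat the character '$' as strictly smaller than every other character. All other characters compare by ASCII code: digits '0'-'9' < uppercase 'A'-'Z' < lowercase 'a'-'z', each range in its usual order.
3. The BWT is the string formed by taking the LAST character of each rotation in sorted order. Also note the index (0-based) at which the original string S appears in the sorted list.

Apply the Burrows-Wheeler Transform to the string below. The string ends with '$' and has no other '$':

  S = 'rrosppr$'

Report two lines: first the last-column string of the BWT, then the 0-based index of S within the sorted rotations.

Answer: rrsppr$o
6

Derivation:
All 8 rotations (rotation i = S[i:]+S[:i]):
  rot[0] = rrosppr$
  rot[1] = rosppr$r
  rot[2] = osppr$rr
  rot[3] = sppr$rro
  rot[4] = ppr$rros
  rot[5] = pr$rrosp
  rot[6] = r$rrospp
  rot[7] = $rrosppr
Sorted (with $ < everything):
  sorted[0] = $rrosppr  (last char: 'r')
  sorted[1] = osppr$rr  (last char: 'r')
  sorted[2] = ppr$rros  (last char: 's')
  sorted[3] = pr$rrosp  (last char: 'p')
  sorted[4] = r$rrospp  (last char: 'p')
  sorted[5] = rosppr$r  (last char: 'r')
  sorted[6] = rrosppr$  (last char: '$')
  sorted[7] = sppr$rro  (last char: 'o')
Last column: rrsppr$o
Original string S is at sorted index 6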